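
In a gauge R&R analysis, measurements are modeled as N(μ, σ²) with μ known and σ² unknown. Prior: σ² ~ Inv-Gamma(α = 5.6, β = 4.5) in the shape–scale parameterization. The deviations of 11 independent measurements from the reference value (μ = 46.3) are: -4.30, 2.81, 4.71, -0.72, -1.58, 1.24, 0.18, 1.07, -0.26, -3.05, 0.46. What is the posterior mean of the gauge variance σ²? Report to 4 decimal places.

3.6080

With known mean μ and an Inverse-Gamma(α, β) prior on σ², the Normal likelihood is conjugate: posterior is Inv-Gamma(α + n/2, β + Σ(xᵢ−μ)²/2).
Σ(xᵢ−μ)² = (-4.30)² + (2.81)² + (4.71)² + (-0.72)² + (-1.58)² + (1.24)² + (0.18)² + (1.07)² + (-0.26)² + (-3.05)² + (0.46)² = 63.8816.
Posterior: Inv-Gamma(5.6 + 11/2, 4.5 + 63.8816/2) = Inv-Gamma(11.10, 36.44080).
E[σ²|data] = β/(α−1) = 36.44080/10.10 = 3.6080.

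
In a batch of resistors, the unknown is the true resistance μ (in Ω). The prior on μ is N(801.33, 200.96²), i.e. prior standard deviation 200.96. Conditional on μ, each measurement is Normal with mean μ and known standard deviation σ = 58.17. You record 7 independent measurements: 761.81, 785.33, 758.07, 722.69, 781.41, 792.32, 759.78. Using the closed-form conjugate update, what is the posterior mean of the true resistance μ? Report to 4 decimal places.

For Normal data with known variance σ², a Normal(μ₀, σ₀²) prior on μ is conjugate. Posterior precision = 1/σ₀² + n/σ²; posterior mean is the precision-weighted average of μ₀ and x̄.
Σxᵢ = 761.81 + 785.33 + 758.07 + 722.69 + 781.41 + 792.32 + 759.78 = 5361.41, so n·x̄ = 5361.41.
σ₀² = 200.96² = 40384.9216, σ² = 58.17² = 3383.7489; σ² + n·σ₀² = 3383.7489 + 7·40384.9216 = 286078.2001.
Posterior mean = (μ₀/σ₀² + n·x̄/σ²)/(1/σ₀² + n/σ²) = (σ²·μ₀ + σ₀²·n·x̄)/(σ² + n·σ₀²) = (3383.7489·801.33 + 40384.9216·5361.41)/286078.2001 = 219231622.021493/286078.2001 = 766.3346.

766.3346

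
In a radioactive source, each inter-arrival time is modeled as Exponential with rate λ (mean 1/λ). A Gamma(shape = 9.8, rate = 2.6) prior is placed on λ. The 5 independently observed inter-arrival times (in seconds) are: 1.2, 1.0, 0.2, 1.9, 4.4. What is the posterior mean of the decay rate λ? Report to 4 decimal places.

1.3097

With a Gamma(shape α, rate β) prior on the exponential rate λ, the posterior after n observations with total T = Σxᵢ is Gamma(α+n, β+T).
Sum of observations T = 8.7 seconds; n = 5.
Posterior: Gamma(9.8+5, 2.6+8.7) = Gamma(14.8, 11.3).
Posterior mean of λ = α/β = 14.8/11.3 = 1.3097.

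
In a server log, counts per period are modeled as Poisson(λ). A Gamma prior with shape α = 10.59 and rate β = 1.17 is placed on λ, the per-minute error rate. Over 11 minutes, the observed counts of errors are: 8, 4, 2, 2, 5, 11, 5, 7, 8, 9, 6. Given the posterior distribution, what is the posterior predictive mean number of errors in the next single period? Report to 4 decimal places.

With a Gamma(shape α, rate β) prior, the Poisson likelihood is conjugate: the posterior is Gamma(α + ΣXᵢ, β + n).
Sum of counts S = 67 over n = 11 minutes.
Posterior: Gamma(α+S, β+n) = Gamma(10.59+67, 1.17+11) = Gamma(77.59, 12.17).
The predictive distribution for one future period is NegBinom with mean α/β = 6.3755.

6.3755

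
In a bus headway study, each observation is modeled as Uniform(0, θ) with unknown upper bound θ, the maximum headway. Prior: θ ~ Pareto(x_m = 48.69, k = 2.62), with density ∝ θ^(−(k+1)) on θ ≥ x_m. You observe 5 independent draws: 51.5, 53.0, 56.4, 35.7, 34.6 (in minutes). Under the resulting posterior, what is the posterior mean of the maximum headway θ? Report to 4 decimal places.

A Pareto(scale x_m, shape k) prior on the upper bound θ of Uniform(0, θ) is conjugate: posterior is Pareto(max(x_m, max xᵢ), k + n).
Sample maximum = 56.4; prior scale x_m = 48.69 → posterior scale = max = 56.40.
Posterior shape = 2.62 + 5 = 7.62.
E[θ|data] = k·x_m/(k−1) = 7.62·56.40/6.62 = 64.9196.

64.9196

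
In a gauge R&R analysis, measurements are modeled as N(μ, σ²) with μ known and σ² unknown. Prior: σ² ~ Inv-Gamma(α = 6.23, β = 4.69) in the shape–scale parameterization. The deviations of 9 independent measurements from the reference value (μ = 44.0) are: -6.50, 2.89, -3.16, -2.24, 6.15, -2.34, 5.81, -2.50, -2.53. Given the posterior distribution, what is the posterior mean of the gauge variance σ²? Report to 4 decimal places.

With known mean μ and an Inverse-Gamma(α, β) prior on σ², the Normal likelihood is conjugate: posterior is Inv-Gamma(α + n/2, β + Σ(xᵢ−μ)²/2).
Σ(xᵢ−μ)² = (-6.50)² + (2.89)² + (-3.16)² + (-2.24)² + (6.15)² + (-2.34)² + (5.81)² + (-2.50)² + (-2.53)² = 155.3104.
Posterior: Inv-Gamma(6.23 + 9/2, 4.69 + 155.3104/2) = Inv-Gamma(10.73, 82.34520).
E[σ²|data] = β/(α−1) = 82.34520/9.73 = 8.4630.

8.4630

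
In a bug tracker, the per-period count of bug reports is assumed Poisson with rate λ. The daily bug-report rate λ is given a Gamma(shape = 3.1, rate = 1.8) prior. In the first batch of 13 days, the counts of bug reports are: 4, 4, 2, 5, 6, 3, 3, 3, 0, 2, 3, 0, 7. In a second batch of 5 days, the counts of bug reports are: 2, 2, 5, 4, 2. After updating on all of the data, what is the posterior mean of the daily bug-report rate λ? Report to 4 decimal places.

With a Gamma(shape α, rate β) prior, the Poisson likelihood is conjugate: the posterior is Gamma(α + ΣXᵢ, β + n).
Batch 1: sum of counts S = 42 over n = 13 days.
After batch 1: Gamma(α+S, β+n) = Gamma(3.1+42, 1.8+13) = Gamma(45.1, 14.8).
Batch 2: sum of counts S = 15 over n = 5 days.
After batch 2: Gamma(α+S, β+n) = Gamma(45.1+15, 14.8+5) = Gamma(60.1, 19.8).
Posterior mean = α/β = 60.1/19.8 = 3.0354.

3.0354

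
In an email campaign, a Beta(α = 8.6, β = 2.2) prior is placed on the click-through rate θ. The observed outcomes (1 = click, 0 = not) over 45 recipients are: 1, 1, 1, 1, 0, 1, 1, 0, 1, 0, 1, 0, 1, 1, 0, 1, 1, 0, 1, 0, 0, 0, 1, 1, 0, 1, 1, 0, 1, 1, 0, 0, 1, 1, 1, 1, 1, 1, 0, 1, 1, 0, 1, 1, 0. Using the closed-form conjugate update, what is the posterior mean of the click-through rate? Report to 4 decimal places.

0.6738

The Beta prior is conjugate to a Binomial/Bernoulli likelihood; the update adds successes to α and failures to β.
Posterior: Beta(α+k, β+n−k) = Beta(8.6+29, 2.2+16) = Beta(37.6, 18.2).
Posterior mean = α/(α+β) = 37.6/55.8 = 0.6738.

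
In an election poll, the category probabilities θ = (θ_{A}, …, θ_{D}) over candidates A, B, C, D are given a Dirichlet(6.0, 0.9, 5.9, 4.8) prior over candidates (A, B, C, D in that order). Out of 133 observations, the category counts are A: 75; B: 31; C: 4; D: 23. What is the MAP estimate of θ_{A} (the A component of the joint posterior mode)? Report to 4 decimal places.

0.5457

The Dirichlet prior is conjugate to the Multinomial likelihood: each posterior αⱼ = prior αⱼ + observed count nⱼ.
Posterior concentration: (81.0, 31.9, 9.9, 27.8), total = 150.6.
Joint mode component: (α_{A}−1)/(Σα−K) = 80.0/146.6 = 0.5457.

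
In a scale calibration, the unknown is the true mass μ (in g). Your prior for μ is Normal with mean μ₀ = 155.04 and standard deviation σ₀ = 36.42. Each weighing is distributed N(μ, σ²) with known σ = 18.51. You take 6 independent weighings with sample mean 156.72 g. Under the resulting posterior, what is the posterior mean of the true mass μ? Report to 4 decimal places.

For Normal data with known variance σ², a Normal(μ₀, σ₀²) prior on μ is conjugate. Posterior precision = 1/σ₀² + n/σ²; posterior mean is the precision-weighted average of μ₀ and x̄.
n·x̄ = 6·156.72 = 940.32.
σ₀² = 36.42² = 1326.4164, σ² = 18.51² = 342.6201; σ² + n·σ₀² = 342.6201 + 6·1326.4164 = 8301.1185.
Posterior mean = (μ₀/σ₀² + n·x̄/σ²)/(1/σ₀² + n/σ²) = (σ²·μ₀ + σ₀²·n·x̄)/(σ² + n·σ₀²) = (342.6201·155.04 + 1326.4164·940.32)/8301.1185 = 1300375.689552/8301.1185 = 156.6507.

156.6507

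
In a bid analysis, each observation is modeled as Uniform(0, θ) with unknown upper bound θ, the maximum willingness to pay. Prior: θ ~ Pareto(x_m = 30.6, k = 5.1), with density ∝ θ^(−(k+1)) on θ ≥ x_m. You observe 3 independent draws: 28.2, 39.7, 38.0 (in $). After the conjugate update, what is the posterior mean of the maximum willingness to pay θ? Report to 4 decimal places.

A Pareto(scale x_m, shape k) prior on the upper bound θ of Uniform(0, θ) is conjugate: posterior is Pareto(max(x_m, max xᵢ), k + n).
Sample maximum = 39.7; prior scale x_m = 30.6 → posterior scale = max = 39.7.
Posterior shape = 5.1 + 3 = 8.1.
E[θ|data] = k·x_m/(k−1) = 8.1·39.7/7.1 = 45.2915.

45.2915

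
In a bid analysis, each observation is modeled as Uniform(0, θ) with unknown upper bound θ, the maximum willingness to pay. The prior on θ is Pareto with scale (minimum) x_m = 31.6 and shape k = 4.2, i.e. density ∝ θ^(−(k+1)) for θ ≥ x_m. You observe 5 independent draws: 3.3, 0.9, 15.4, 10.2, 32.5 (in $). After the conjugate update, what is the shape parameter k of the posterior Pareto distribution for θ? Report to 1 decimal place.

A Pareto(scale x_m, shape k) prior on the upper bound θ of Uniform(0, θ) is conjugate: posterior is Pareto(max(x_m, max xᵢ), k + n).
Sample maximum = 32.5; prior scale x_m = 31.6 → posterior scale = max = 32.5.
Posterior shape = 4.2 + 5 = 9.2.
Posterior shape k = 9.2.

9.2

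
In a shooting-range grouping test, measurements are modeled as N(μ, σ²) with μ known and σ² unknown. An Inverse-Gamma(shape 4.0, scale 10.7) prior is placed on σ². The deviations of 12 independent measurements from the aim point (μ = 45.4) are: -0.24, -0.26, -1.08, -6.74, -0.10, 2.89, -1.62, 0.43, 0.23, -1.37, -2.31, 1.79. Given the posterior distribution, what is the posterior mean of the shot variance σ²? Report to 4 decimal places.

With known mean μ and an Inverse-Gamma(α, β) prior on σ², the Normal likelihood is conjugate: posterior is Inv-Gamma(α + n/2, β + Σ(xᵢ−μ)²/2).
Σ(xᵢ−μ)² = (-0.24)² + (-0.26)² + (-1.08)² + (-6.74)² + (-0.10)² + (2.89)² + (-1.62)² + (0.43)² + (0.23)² + (-1.37)² + (-2.31)² + (1.79)² = 68.3606.
Posterior: Inv-Gamma(4.0 + 12/2, 10.7 + 68.3606/2) = Inv-Gamma(10.00, 44.88030).
E[σ²|data] = β/(α−1) = 44.88030/9.00 = 4.9867.

4.9867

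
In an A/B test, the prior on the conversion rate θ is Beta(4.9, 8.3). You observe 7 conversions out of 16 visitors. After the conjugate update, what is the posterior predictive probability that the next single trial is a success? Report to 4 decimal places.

0.4075

The Beta prior is conjugate to a Binomial/Bernoulli likelihood; the update adds successes to α and failures to β.
Posterior: Beta(α+k, β+n−k) = Beta(4.9+7, 8.3+9) = Beta(11.9, 17.3).
For a single future Bernoulli trial, P(success | data) = α/(α+β) = 0.4075.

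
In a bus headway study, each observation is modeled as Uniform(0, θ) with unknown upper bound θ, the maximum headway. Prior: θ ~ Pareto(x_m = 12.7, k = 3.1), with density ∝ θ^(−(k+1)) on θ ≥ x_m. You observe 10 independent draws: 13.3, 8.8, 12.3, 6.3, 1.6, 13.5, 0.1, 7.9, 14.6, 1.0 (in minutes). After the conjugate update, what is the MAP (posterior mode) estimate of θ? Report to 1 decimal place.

A Pareto(scale x_m, shape k) prior on the upper bound θ of Uniform(0, θ) is conjugate: posterior is Pareto(max(x_m, max xᵢ), k + n).
Sample maximum = 14.6; prior scale x_m = 12.7 → posterior scale = max = 14.6.
Posterior shape = 3.1 + 10 = 13.1.
The Pareto density is decreasing on [x_m, ∞), so the mode is x_m = 14.6.

14.6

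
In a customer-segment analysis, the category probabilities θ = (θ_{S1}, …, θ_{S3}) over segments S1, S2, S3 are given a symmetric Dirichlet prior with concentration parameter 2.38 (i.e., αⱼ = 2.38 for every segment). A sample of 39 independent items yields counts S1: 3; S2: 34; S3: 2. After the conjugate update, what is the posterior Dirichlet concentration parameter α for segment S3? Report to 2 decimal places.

4.38

The Dirichlet prior is conjugate to the Multinomial likelihood: each posterior αⱼ = prior αⱼ + observed count nⱼ.
Posterior concentration: (5.38, 36.38, 4.38), total = 46.14.
α_{S3} = 2.38 + 2 = 4.38.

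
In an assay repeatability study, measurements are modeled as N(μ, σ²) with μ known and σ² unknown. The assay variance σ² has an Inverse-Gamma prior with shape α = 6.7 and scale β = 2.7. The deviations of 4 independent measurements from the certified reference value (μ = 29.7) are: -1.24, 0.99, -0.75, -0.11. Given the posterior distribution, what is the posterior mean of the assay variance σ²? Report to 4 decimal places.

With known mean μ and an Inverse-Gamma(α, β) prior on σ², the Normal likelihood is conjugate: posterior is Inv-Gamma(α + n/2, β + Σ(xᵢ−μ)²/2).
Σ(xᵢ−μ)² = (-1.24)² + (0.99)² + (-0.75)² + (-0.11)² = 3.0923.
Posterior: Inv-Gamma(6.7 + 4/2, 2.7 + 3.0923/2) = Inv-Gamma(8.70, 4.24615).
E[σ²|data] = β/(α−1) = 4.24615/7.70 = 0.5514.

0.5514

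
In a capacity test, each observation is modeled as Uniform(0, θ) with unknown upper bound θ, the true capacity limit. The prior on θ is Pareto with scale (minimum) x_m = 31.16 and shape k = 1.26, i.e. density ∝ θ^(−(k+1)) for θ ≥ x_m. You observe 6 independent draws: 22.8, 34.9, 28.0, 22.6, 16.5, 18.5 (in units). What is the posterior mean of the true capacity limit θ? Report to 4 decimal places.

40.4751

A Pareto(scale x_m, shape k) prior on the upper bound θ of Uniform(0, θ) is conjugate: posterior is Pareto(max(x_m, max xᵢ), k + n).
Sample maximum = 34.9; prior scale x_m = 31.16 → posterior scale = max = 34.90.
Posterior shape = 1.26 + 6 = 7.26.
E[θ|data] = k·x_m/(k−1) = 7.26·34.90/6.26 = 40.4751.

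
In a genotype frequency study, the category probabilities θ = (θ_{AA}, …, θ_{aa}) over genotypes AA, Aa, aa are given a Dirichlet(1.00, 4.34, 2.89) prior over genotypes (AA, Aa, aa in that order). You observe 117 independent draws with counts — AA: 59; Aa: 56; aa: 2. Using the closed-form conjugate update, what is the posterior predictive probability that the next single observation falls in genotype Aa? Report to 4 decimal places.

0.4818

The Dirichlet prior is conjugate to the Multinomial likelihood: each posterior αⱼ = prior αⱼ + observed count nⱼ.
Posterior concentration: (60.00, 60.34, 4.89), total = 125.23.
P(next = Aa | data) = α_{Aa}/Σα = 0.4818.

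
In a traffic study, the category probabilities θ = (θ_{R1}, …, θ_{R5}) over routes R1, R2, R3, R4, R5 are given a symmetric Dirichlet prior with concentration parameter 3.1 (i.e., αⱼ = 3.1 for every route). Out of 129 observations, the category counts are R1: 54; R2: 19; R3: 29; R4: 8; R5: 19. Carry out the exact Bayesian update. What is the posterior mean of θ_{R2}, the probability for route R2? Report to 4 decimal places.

0.1529

The Dirichlet prior is conjugate to the Multinomial likelihood: each posterior αⱼ = prior αⱼ + observed count nⱼ.
Posterior concentration: (57.1, 22.1, 32.1, 11.1, 22.1), total = 144.5.
E[θ_{R2}|data] = α_{R2}/Σα = 22.1/144.5 = 0.1529.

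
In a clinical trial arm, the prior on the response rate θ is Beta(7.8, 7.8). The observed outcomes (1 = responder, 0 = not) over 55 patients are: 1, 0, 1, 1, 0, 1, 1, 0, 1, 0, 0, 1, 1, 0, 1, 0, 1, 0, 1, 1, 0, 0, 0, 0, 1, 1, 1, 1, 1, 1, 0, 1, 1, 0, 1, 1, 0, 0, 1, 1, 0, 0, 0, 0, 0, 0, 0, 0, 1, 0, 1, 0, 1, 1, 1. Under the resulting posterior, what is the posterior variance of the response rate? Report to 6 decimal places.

The Beta prior is conjugate to a Binomial/Bernoulli likelihood; the update adds successes to α and failures to β.
Posterior: Beta(α+k, β+n−k) = Beta(7.8+29, 7.8+26) = Beta(36.8, 33.8).
Var = αβ/((α+β)²(α+β+1)) = 36.8·33.8/(70.6²·71.6) = 0.003485.

0.003485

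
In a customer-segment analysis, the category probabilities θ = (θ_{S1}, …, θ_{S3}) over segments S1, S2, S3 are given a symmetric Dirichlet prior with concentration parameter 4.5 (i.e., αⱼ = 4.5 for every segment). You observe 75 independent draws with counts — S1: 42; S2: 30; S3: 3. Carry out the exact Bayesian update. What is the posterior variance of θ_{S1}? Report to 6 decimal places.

The Dirichlet prior is conjugate to the Multinomial likelihood: each posterior αⱼ = prior αⱼ + observed count nⱼ.
Posterior concentration: (46.5, 34.5, 7.5), total = 88.5.
Var[θ_j] = α_j(Σα−α_j)/((Σα)²(Σα+1)) = 46.5·42.0/(88.5²·89.5) = 0.002786.

0.002786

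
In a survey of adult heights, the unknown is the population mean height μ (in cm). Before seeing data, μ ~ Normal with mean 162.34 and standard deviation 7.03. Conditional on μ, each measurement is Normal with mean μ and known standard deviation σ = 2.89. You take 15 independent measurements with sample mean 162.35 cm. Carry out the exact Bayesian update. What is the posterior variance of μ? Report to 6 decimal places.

For Normal data with known variance σ², a Normal(μ₀, σ₀²) prior on μ is conjugate. Posterior precision = 1/σ₀² + n/σ²; posterior mean is the precision-weighted average of μ₀ and x̄.
σ₀² = 7.03² = 49.4209, σ² = 2.89² = 8.3521; σ² + n·σ₀² = 8.3521 + 15·49.4209 = 749.6656.
Posterior precision = 1/σ₀² + n/σ² = 1/49.4209 + 15/8.3521 = (σ² + n·σ₀²)/(σ₀²σ²) = 749.6656/(49.4209·8.3521); posterior variance σₙ² = σ₀²σ²/(σ² + n·σ₀²) = 49.4209·8.3521/749.6656 = 0.550603.

0.550603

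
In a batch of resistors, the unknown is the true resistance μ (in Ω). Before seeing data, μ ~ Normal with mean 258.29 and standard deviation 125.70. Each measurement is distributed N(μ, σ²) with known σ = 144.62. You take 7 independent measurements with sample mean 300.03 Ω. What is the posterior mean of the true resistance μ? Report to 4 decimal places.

293.3922

For Normal data with known variance σ², a Normal(μ₀, σ₀²) prior on μ is conjugate. Posterior precision = 1/σ₀² + n/σ²; posterior mean is the precision-weighted average of μ₀ and x̄.
n·x̄ = 7·300.03 = 2100.21.
σ₀² = 125.70² = 15800.49, σ² = 144.62² = 20914.9444; σ² + n·σ₀² = 20914.9444 + 7·15800.49 = 131518.3744.
Posterior mean = (μ₀/σ₀² + n·x̄/σ²)/(1/σ₀² + n/σ²) = (σ²·μ₀ + σ₀²·n·x̄)/(σ² + n·σ₀²) = (20914.9444·258.29 + 15800.49·2100.21)/131518.3744 = 38586468.091976/131518.3744 = 293.3922.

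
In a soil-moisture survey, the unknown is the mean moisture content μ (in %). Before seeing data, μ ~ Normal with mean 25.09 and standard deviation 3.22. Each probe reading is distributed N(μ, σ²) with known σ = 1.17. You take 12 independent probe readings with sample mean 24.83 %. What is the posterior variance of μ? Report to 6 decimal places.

For Normal data with known variance σ², a Normal(μ₀, σ₀²) prior on μ is conjugate. Posterior precision = 1/σ₀² + n/σ²; posterior mean is the precision-weighted average of μ₀ and x̄.
σ₀² = 3.22² = 10.3684, σ² = 1.17² = 1.3689; σ² + n·σ₀² = 1.3689 + 12·10.3684 = 125.7897.
Posterior precision = 1/σ₀² + n/σ² = 1/10.3684 + 12/1.3689 = (σ² + n·σ₀²)/(σ₀²σ²) = 125.7897/(10.3684·1.3689); posterior variance σₙ² = σ₀²σ²/(σ² + n·σ₀²) = 10.3684·1.3689/125.7897 = 0.112834.

0.112834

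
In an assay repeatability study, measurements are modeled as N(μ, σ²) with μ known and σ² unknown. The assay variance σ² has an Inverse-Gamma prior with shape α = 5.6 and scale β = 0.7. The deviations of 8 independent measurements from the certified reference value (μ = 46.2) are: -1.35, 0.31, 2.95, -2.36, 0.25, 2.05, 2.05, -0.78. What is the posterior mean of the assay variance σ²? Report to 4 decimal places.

With known mean μ and an Inverse-Gamma(α, β) prior on σ², the Normal likelihood is conjugate: posterior is Inv-Gamma(α + n/2, β + Σ(xᵢ−μ)²/2).
Σ(xᵢ−μ)² = (-1.35)² + (0.31)² + (2.95)² + (-2.36)² + (0.25)² + (2.05)² + (2.05)² + (-0.78)² = 25.2666.
Posterior: Inv-Gamma(5.6 + 8/2, 0.7 + 25.2666/2) = Inv-Gamma(9.60, 13.33330).
E[σ²|data] = β/(α−1) = 13.33330/8.60 = 1.5504.

1.5504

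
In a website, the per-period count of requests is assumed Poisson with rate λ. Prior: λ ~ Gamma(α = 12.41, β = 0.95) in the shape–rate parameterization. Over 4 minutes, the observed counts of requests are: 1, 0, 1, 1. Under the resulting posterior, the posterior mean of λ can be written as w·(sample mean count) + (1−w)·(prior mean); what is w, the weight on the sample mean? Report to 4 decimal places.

With a Gamma(shape α, rate β) prior, the Poisson likelihood is conjugate: the posterior is Gamma(α + ΣXᵢ, β + n).
Posterior mean = (α₀+S)/(β₀+n) = [n/(β₀+n)]·(S/n) + [β₀/(β₀+n)]·(α₀/β₀), so only n and β₀ enter the weight.
Weight on data w = n/(β₀+n) = 4/(0.95+4) = 4/4.95 = 0.8081.

0.8081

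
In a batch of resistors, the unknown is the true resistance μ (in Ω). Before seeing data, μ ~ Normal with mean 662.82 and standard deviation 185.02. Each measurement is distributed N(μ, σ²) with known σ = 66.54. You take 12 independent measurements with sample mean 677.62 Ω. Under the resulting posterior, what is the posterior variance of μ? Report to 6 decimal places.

365.029928

For Normal data with known variance σ², a Normal(μ₀, σ₀²) prior on μ is conjugate. Posterior precision = 1/σ₀² + n/σ²; posterior mean is the precision-weighted average of μ₀ and x̄.
σ₀² = 185.02² = 34232.4004, σ² = 66.54² = 4427.5716; σ² + n·σ₀² = 4427.5716 + 12·34232.4004 = 415216.3764.
Posterior precision = 1/σ₀² + n/σ² = 1/34232.4004 + 12/4427.5716 = (σ² + n·σ₀²)/(σ₀²σ²) = 415216.3764/(34232.4004·4427.5716); posterior variance σₙ² = σ₀²σ²/(σ² + n·σ₀²) = 34232.4004·4427.5716/415216.3764 = 365.029928.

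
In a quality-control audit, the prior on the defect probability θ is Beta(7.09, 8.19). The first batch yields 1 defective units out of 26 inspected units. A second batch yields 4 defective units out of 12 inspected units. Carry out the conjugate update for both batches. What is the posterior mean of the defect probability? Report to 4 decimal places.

The Beta prior is conjugate to a Binomial/Bernoulli likelihood; the update adds successes to α and failures to β.
After batch 1: Beta(7.09+1, 8.19+25) = Beta(8.09, 33.19).
After batch 2: Beta(8.09+4, 33.19+8) = Beta(12.09, 41.19).
Posterior mean = α/(α+β) = 12.09/53.28 = 0.2269.

0.2269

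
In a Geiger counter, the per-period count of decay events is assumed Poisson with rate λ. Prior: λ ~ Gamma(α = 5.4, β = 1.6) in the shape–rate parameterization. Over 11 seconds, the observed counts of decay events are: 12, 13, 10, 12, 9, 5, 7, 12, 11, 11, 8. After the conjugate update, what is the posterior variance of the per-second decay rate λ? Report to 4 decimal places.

With a Gamma(shape α, rate β) prior, the Poisson likelihood is conjugate: the posterior is Gamma(α + ΣXᵢ, β + n).
Sum of counts S = 110 over n = 11 seconds.
Posterior: Gamma(α+S, β+n) = Gamma(5.4+110, 1.6+11) = Gamma(115.4, 12.6).
Var = α/β² = 115.4/12.6² = 0.7269.

0.7269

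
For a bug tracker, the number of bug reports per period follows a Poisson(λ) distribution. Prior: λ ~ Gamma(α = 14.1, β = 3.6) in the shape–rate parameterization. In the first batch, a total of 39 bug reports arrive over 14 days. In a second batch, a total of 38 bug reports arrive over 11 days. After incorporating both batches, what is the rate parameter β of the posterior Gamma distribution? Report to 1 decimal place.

28.6

With a Gamma(shape α, rate β) prior, the Poisson likelihood is conjugate: the posterior is Gamma(α + ΣXᵢ, β + n).
After batch 1: Gamma(α+S, β+n) = Gamma(14.1+39, 3.6+14) = Gamma(53.1, 17.6).
After batch 2: Gamma(α+S, β+n) = Gamma(53.1+38, 17.6+11) = Gamma(91.1, 28.6).
Posterior β = 28.6.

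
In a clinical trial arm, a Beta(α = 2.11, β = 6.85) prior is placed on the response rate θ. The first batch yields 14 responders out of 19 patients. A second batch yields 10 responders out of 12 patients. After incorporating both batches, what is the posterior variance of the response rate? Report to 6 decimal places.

The Beta prior is conjugate to a Binomial/Bernoulli likelihood; the update adds successes to α and failures to β.
After batch 1: Beta(2.11+14, 6.85+5) = Beta(16.11, 11.85).
After batch 2: Beta(16.11+10, 11.85+2) = Beta(26.11, 13.85).
Var = αβ/((α+β)²(α+β+1)) = 26.11·13.85/(39.96²·40.96) = 0.005529.

0.005529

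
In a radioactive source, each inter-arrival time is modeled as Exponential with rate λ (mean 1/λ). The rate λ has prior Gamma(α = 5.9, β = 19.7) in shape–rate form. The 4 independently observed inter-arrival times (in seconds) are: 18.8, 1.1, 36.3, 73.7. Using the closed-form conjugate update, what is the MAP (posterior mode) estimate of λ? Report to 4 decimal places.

With a Gamma(shape α, rate β) prior on the exponential rate λ, the posterior after n observations with total T = Σxᵢ is Gamma(α+n, β+T).
Sum of observations T = 129.9 seconds; n = 4.
Posterior: Gamma(5.9+4, 19.7+129.9) = Gamma(9.9, 149.6).
Mode = (α−1)/β = 0.0595.

0.0595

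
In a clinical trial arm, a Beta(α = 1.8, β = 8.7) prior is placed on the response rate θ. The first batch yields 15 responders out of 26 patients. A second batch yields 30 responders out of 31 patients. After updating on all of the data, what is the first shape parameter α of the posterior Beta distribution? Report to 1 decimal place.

The Beta prior is conjugate to a Binomial/Bernoulli likelihood; the update adds successes to α and failures to β.
After batch 1: Beta(1.8+15, 8.7+11) = Beta(16.8, 19.7).
After batch 2: Beta(16.8+30, 19.7+1) = Beta(46.8, 20.7).
Posterior α = 46.8.

46.8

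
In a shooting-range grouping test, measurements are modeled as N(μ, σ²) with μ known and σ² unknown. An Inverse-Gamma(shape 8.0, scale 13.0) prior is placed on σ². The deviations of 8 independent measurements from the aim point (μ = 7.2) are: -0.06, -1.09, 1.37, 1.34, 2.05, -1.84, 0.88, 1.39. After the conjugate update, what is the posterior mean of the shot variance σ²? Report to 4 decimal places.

1.8709

With known mean μ and an Inverse-Gamma(α, β) prior on σ², the Normal likelihood is conjugate: posterior is Inv-Gamma(α + n/2, β + Σ(xᵢ−μ)²/2).
Σ(xᵢ−μ)² = (-0.06)² + (-1.09)² + (1.37)² + (1.34)² + (2.05)² + (-1.84)² + (0.88)² + (1.39)² = 15.1588.
Posterior: Inv-Gamma(8.0 + 8/2, 13.0 + 15.1588/2) = Inv-Gamma(12.00, 20.57940).
E[σ²|data] = β/(α−1) = 20.57940/11.00 = 1.8709.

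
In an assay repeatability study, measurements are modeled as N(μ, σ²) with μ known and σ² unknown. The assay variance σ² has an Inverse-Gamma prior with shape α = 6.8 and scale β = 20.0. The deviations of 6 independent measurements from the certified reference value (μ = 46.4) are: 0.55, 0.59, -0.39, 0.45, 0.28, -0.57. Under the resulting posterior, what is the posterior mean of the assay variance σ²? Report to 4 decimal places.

2.3528

With known mean μ and an Inverse-Gamma(α, β) prior on σ², the Normal likelihood is conjugate: posterior is Inv-Gamma(α + n/2, β + Σ(xᵢ−μ)²/2).
Σ(xᵢ−μ)² = (0.55)² + (0.59)² + (-0.39)² + (0.45)² + (0.28)² + (-0.57)² = 1.4085.
Posterior: Inv-Gamma(6.8 + 6/2, 20.0 + 1.4085/2) = Inv-Gamma(9.80, 20.70425).
E[σ²|data] = β/(α−1) = 20.70425/8.80 = 2.3528.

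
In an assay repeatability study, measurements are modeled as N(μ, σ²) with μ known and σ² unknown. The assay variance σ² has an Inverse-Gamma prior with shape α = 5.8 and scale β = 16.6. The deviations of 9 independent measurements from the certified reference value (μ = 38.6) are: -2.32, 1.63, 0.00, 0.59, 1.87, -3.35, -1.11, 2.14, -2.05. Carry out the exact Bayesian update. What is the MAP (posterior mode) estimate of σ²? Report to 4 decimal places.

With known mean μ and an Inverse-Gamma(α, β) prior on σ², the Normal likelihood is conjugate: posterior is Inv-Gamma(α + n/2, β + Σ(xᵢ−μ)²/2).
Σ(xᵢ−μ)² = (-2.32)² + (1.63)² + (0.00)² + (0.59)² + (1.87)² + (-3.35)² + (-1.11)² + (2.14)² + (-2.05)² = 33.1210.
Posterior: Inv-Gamma(5.8 + 9/2, 16.6 + 33.1210/2) = Inv-Gamma(10.30, 33.16050).
Mode = β/(α+1) = 33.16050/11.30 = 2.9346.

2.9346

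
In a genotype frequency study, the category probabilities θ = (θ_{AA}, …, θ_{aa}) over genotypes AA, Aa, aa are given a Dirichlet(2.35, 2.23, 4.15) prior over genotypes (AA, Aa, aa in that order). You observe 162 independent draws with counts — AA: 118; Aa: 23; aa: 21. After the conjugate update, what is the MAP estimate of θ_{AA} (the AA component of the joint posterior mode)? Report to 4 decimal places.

0.7116

The Dirichlet prior is conjugate to the Multinomial likelihood: each posterior αⱼ = prior αⱼ + observed count nⱼ.
Posterior concentration: (120.35, 25.23, 25.15), total = 170.73.
Joint mode component: (α_{AA}−1)/(Σα−K) = 119.35/167.73 = 0.7116.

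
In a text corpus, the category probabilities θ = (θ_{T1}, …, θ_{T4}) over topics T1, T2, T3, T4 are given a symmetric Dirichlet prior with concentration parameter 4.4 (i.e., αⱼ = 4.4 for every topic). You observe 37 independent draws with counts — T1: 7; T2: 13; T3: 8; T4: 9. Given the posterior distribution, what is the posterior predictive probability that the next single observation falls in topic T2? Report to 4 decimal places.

The Dirichlet prior is conjugate to the Multinomial likelihood: each posterior αⱼ = prior αⱼ + observed count nⱼ.
Posterior concentration: (11.4, 17.4, 12.4, 13.4), total = 54.6.
P(next = T2 | data) = α_{T2}/Σα = 0.3187.

0.3187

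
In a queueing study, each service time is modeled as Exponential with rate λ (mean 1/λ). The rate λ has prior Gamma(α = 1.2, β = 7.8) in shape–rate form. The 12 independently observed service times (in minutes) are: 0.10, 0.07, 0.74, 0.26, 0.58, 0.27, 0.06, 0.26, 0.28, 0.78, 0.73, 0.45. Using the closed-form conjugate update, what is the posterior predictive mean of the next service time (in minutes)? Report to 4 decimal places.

1.0148

With a Gamma(shape α, rate β) prior on the exponential rate λ, the posterior after n observations with total T = Σxᵢ is Gamma(α+n, β+T).
Sum of observations T = 4.58 minutes; n = 12.
Posterior: Gamma(1.2+12, 7.8+4.58) = Gamma(13.2, 12.38).
The predictive distribution for the next observation is Lomax; its mean is β/(α−1) = 12.38/12.2 = 1.0148.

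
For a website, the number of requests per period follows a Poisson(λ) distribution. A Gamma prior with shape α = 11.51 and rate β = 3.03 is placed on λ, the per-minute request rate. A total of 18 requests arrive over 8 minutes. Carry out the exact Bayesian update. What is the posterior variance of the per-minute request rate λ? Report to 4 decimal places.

With a Gamma(shape α, rate β) prior, the Poisson likelihood is conjugate: the posterior is Gamma(α + ΣXᵢ, β + n).
Posterior: Gamma(α+S, β+n) = Gamma(11.51+18, 3.03+8) = Gamma(29.51, 11.03).
Var = α/β² = 29.51/11.03² = 0.2426.

0.2426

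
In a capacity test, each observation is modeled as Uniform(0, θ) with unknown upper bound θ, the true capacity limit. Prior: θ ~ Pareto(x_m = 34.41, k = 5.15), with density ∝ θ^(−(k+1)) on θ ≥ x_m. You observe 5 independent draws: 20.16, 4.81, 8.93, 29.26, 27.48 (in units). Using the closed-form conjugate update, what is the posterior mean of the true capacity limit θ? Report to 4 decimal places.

A Pareto(scale x_m, shape k) prior on the upper bound θ of Uniform(0, θ) is conjugate: posterior is Pareto(max(x_m, max xᵢ), k + n).
Sample maximum = 29.26; prior scale x_m = 34.41 → posterior scale = max = 34.41.
Posterior shape = 5.15 + 5 = 10.15.
E[θ|data] = k·x_m/(k−1) = 10.15·34.41/9.15 = 38.1707.

38.1707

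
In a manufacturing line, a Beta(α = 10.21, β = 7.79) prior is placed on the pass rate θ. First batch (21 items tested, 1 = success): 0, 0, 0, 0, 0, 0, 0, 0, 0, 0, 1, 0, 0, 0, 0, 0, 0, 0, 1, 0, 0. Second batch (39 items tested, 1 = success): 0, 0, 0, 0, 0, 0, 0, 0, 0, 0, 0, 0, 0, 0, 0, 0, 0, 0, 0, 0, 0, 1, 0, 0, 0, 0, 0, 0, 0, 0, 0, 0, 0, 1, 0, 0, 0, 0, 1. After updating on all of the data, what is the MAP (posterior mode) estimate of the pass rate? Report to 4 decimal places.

The Beta prior is conjugate to a Binomial/Bernoulli likelihood; the update adds successes to α and failures to β.
After batch 1: Beta(10.21+2, 7.79+19) = Beta(12.21, 26.79).
After batch 2: Beta(12.21+3, 26.79+36) = Beta(15.21, 62.79).
Mode of Beta(a,b) for a,b>1 is (a−1)/(a+b−2) = 14.21/76.00 = 0.1870.

0.1870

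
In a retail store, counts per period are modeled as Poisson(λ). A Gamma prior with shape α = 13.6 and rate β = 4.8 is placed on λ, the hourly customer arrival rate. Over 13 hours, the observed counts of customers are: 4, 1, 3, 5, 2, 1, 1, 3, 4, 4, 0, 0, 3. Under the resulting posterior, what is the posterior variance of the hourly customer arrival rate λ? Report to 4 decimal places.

With a Gamma(shape α, rate β) prior, the Poisson likelihood is conjugate: the posterior is Gamma(α + ΣXᵢ, β + n).
Sum of counts S = 31 over n = 13 hours.
Posterior: Gamma(α+S, β+n) = Gamma(13.6+31, 4.8+13) = Gamma(44.6, 17.8).
Var = α/β² = 44.6/17.8² = 0.1408.

0.1408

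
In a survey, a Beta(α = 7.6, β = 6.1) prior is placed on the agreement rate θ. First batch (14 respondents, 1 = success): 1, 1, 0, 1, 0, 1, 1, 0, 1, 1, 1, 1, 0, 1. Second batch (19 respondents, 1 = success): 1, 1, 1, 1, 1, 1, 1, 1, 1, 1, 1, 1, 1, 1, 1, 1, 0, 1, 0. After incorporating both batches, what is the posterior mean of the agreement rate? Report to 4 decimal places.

0.7409

The Beta prior is conjugate to a Binomial/Bernoulli likelihood; the update adds successes to α and failures to β.
After batch 1: Beta(7.6+10, 6.1+4) = Beta(17.6, 10.1).
After batch 2: Beta(17.6+17, 10.1+2) = Beta(34.6, 12.1).
Posterior mean = α/(α+β) = 34.6/46.7 = 0.7409.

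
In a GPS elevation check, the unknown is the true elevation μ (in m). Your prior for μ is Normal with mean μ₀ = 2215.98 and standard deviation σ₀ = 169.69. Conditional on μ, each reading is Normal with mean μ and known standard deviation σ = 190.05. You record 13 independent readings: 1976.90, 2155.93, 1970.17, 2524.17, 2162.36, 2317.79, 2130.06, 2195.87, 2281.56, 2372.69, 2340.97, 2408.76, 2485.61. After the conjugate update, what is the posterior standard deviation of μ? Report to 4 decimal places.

50.3378

For Normal data with known variance σ², a Normal(μ₀, σ₀²) prior on μ is conjugate. Posterior precision = 1/σ₀² + n/σ²; posterior mean is the precision-weighted average of μ₀ and x̄.
σ₀² = 169.69² = 28794.6961, σ² = 190.05² = 36119.0025; σ² + n·σ₀² = 36119.0025 + 13·28794.6961 = 410450.0518.
Posterior precision = 1/σ₀² + n/σ² = 1/28794.6961 + 13/36119.0025 = (σ² + n·σ₀²)/(σ₀²σ²) = 410450.0518/(28794.6961·36119.0025); posterior variance σₙ² = σ₀²σ²/(σ² + n·σ₀²) = 28794.6961·36119.0025/410450.0518 = 2533.891020.
Posterior SD = √σₙ² = √(28794.6961·36119.0025/410450.0518) = 50.3378.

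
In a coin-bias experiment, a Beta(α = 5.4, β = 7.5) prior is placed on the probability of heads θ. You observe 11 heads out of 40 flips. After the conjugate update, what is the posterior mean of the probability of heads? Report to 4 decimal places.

0.3100

The Beta prior is conjugate to a Binomial/Bernoulli likelihood; the update adds successes to α and failures to β.
Posterior: Beta(α+k, β+n−k) = Beta(5.4+11, 7.5+29) = Beta(16.4, 36.5).
Posterior mean = α/(α+β) = 16.4/52.9 = 0.3100.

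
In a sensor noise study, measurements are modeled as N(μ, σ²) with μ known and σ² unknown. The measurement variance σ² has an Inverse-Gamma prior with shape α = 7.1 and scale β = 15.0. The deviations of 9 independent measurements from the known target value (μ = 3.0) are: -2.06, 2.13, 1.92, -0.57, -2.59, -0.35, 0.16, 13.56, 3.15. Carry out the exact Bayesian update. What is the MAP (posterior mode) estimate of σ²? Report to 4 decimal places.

9.6605

With known mean μ and an Inverse-Gamma(α, β) prior on σ², the Normal likelihood is conjugate: posterior is Inv-Gamma(α + n/2, β + Σ(xᵢ−μ)²/2).
Σ(xᵢ−μ)² = (-2.06)² + (2.13)² + (1.92)² + (-0.57)² + (-2.59)² + (-0.35)² + (0.16)² + (13.56)² + (3.15)² = 213.4441.
Posterior: Inv-Gamma(7.1 + 9/2, 15.0 + 213.4441/2) = Inv-Gamma(11.60, 121.72205).
Mode = β/(α+1) = 121.72205/12.60 = 9.6605.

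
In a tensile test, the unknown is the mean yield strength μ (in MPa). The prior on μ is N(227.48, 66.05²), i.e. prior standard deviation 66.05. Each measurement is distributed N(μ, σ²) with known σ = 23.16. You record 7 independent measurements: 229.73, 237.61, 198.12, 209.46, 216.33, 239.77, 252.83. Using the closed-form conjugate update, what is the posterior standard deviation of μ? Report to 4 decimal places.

8.6778

For Normal data with known variance σ², a Normal(μ₀, σ₀²) prior on μ is conjugate. Posterior precision = 1/σ₀² + n/σ²; posterior mean is the precision-weighted average of μ₀ and x̄.
σ₀² = 66.05² = 4362.6025, σ² = 23.16² = 536.3856; σ² + n·σ₀² = 536.3856 + 7·4362.6025 = 31074.6031.
Posterior precision = 1/σ₀² + n/σ² = 1/4362.6025 + 7/536.3856 = (σ² + n·σ₀²)/(σ₀²σ²) = 31074.6031/(4362.6025·536.3856); posterior variance σₙ² = σ₀²σ²/(σ² + n·σ₀²) = 4362.6025·536.3856/31074.6031 = 75.303847.
Posterior SD = √σₙ² = √(4362.6025·536.3856/31074.6031) = 8.6778.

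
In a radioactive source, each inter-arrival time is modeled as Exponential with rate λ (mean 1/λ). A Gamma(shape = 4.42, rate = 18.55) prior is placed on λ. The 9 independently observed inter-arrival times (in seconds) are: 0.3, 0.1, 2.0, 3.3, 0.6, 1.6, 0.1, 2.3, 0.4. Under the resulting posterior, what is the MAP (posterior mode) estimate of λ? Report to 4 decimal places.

With a Gamma(shape α, rate β) prior on the exponential rate λ, the posterior after n observations with total T = Σxᵢ is Gamma(α+n, β+T).
Sum of observations T = 10.7 seconds; n = 9.
Posterior: Gamma(4.42+9, 18.55+10.7) = Gamma(13.42, 29.25).
Mode = (α−1)/β = 0.4246.

0.4246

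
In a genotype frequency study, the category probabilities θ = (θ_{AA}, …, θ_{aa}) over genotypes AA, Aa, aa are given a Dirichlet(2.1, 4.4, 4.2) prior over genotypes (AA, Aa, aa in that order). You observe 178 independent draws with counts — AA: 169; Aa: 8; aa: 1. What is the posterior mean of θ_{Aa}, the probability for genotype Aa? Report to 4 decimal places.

The Dirichlet prior is conjugate to the Multinomial likelihood: each posterior αⱼ = prior αⱼ + observed count nⱼ.
Posterior concentration: (171.1, 12.4, 5.2), total = 188.7.
E[θ_{Aa}|data] = α_{Aa}/Σα = 12.4/188.7 = 0.0657.

0.0657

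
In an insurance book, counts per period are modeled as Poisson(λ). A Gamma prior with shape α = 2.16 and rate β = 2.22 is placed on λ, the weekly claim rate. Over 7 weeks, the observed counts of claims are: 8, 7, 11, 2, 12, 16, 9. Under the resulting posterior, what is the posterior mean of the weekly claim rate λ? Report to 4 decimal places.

With a Gamma(shape α, rate β) prior, the Poisson likelihood is conjugate: the posterior is Gamma(α + ΣXᵢ, β + n).
Sum of counts S = 65 over n = 7 weeks.
Posterior: Gamma(α+S, β+n) = Gamma(2.16+65, 2.22+7) = Gamma(67.16, 9.22).
Posterior mean = α/β = 67.16/9.22 = 7.2842.

7.2842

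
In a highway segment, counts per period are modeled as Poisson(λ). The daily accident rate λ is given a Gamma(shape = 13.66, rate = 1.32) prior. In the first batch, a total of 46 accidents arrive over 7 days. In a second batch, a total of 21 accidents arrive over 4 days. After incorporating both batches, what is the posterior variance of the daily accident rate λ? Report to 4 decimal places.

0.5314

With a Gamma(shape α, rate β) prior, the Poisson likelihood is conjugate: the posterior is Gamma(α + ΣXᵢ, β + n).
After batch 1: Gamma(α+S, β+n) = Gamma(13.66+46, 1.32+7) = Gamma(59.66, 8.32).
After batch 2: Gamma(α+S, β+n) = Gamma(59.66+21, 8.32+4) = Gamma(80.66, 12.32).
Var = α/β² = 80.66/12.32² = 0.5314.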